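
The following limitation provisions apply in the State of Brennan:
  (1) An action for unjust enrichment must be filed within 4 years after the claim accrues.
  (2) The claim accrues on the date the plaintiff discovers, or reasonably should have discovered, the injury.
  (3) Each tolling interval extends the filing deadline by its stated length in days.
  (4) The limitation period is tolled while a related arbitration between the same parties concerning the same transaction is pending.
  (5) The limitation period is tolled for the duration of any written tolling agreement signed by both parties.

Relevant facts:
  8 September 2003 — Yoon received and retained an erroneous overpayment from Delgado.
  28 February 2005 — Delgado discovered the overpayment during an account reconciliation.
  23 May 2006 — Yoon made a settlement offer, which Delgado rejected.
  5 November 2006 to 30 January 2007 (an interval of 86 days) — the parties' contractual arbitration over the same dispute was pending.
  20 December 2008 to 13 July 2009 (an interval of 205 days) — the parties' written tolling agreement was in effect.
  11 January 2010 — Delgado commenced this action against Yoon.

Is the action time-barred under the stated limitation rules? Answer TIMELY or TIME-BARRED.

TIME-BARRED

The claim did not accrue until Delgado discovered the injury on 28 February 2005; the 8 September 2003 act date does not start the clock under the stated rule.
4 years from 28 February 2005 is 28 February 2009.
Because the pending related arbitration ran from 5 November 2006 to 30 January 2007, the deadline is extended by 86 days to 25 May 2009.
Because the written tolling agreement ran from 20 December 2008 to 13 July 2009, the deadline is extended by 205 days to 16 December 2009.
None of the other events listed affects the running of the period under the stated rules.
Delgado filed on 11 January 2010, after the 16 December 2009 deadline, so the action is time-barred.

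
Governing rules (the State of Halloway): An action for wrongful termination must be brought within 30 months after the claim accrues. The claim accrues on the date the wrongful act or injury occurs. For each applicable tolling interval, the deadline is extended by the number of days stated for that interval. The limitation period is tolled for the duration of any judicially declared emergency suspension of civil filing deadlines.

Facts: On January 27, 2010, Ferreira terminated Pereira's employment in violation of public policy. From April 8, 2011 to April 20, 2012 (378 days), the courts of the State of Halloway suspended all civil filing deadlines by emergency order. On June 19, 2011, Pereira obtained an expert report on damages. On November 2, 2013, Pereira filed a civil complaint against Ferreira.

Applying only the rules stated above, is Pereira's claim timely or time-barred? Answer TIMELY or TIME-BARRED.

TIME-BARRED

The claim accrued on January 27, 2010, the date of the act.
The untolled deadline — 30 months after January 27, 2010 — is July 27, 2012.
The emergency suspension of filing deadlines from April 8, 2011 to April 20, 2012 tolled the period for 378 days, extending the deadline to August 9, 2013.
The other events in the timeline have no effect on the limitation period under the stated rules.
Pereira filed on November 2, 2013, after the August 9, 2013 deadline, so the action is time-barred.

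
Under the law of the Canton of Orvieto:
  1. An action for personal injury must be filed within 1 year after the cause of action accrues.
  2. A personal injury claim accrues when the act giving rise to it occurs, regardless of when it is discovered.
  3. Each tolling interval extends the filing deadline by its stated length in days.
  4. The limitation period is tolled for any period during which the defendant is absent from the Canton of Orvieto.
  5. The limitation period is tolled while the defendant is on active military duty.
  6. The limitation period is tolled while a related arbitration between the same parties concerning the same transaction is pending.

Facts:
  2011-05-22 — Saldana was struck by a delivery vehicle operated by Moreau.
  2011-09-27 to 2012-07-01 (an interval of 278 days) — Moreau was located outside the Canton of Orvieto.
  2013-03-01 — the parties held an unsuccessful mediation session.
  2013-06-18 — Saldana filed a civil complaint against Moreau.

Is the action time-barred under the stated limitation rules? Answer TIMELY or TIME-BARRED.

TIME-BARRED

The cause of action accrued on 2011-05-22, the date of the act.
Adding the 1 year base period to 2011-05-22 gives a deadline of 2012-05-22, before any tolling.
The period was tolled for 278 days by the defendant's absence from the jurisdiction (2011-09-27 to 2012-07-01), pushing the deadline to 2013-02-24.
The other events in the timeline have no effect on the limitation period under the stated rules.
Saldana filed on 2013-06-18, after the 2013-02-24 deadline, so the action is time-barred.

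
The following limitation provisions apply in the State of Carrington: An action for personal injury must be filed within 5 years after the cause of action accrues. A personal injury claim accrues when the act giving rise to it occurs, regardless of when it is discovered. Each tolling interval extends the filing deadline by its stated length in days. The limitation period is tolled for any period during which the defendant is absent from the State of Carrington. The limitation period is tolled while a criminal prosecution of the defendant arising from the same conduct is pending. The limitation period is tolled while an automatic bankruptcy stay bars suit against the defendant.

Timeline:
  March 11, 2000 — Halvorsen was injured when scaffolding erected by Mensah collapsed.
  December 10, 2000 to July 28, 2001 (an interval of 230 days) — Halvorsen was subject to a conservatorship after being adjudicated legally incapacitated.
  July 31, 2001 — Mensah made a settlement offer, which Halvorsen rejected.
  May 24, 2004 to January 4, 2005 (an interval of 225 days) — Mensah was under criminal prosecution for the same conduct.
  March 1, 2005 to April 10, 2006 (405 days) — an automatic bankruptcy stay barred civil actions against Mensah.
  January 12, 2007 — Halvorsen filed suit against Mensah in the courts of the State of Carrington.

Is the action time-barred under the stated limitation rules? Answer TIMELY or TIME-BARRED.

The cause of action accrued on March 11, 2000, the date of the act.
5 years from March 11, 2000 is March 11, 2005.
The period was tolled for 225 days by the pending criminal prosecution (May 24, 2004 to January 4, 2005), pushing the deadline to October 22, 2005.
The period was tolled for 405 days by the automatic bankruptcy stay (March 1, 2005 to April 10, 2006), pushing the deadline to December 1, 2006.
No stated provision tolls the period for the plaintiff's incapacity, so the interval from December 10, 2000 to July 28, 2001 has no effect on the deadline.
None of the other events listed affects the running of the period under the stated rules.
Halvorsen filed on January 12, 2007, after the December 1, 2006 deadline, so the action is time-barred.

TIME-BARRED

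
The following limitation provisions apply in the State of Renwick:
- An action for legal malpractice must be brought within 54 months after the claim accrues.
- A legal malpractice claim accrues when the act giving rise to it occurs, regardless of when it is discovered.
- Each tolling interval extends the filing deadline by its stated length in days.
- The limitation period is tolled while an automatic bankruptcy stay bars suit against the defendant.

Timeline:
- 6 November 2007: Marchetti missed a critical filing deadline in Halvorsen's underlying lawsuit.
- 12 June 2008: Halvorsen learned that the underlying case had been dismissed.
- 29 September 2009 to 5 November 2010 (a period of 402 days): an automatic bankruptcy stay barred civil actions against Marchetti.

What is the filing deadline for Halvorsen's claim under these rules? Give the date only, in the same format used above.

12 June 2013

Accrual is governed by the date of the act, so the period began to run on 6 November 2007; the later discovery on 12 June 2008 is irrelevant under the stated rule.
Adding the 54 months base period to 6 November 2007 gives a deadline of 6 May 2012, before any tolling.
The period was tolled for 402 days by the automatic bankruptcy stay (29 September 2009 to 5 November 2010), pushing the deadline to 12 June 2013.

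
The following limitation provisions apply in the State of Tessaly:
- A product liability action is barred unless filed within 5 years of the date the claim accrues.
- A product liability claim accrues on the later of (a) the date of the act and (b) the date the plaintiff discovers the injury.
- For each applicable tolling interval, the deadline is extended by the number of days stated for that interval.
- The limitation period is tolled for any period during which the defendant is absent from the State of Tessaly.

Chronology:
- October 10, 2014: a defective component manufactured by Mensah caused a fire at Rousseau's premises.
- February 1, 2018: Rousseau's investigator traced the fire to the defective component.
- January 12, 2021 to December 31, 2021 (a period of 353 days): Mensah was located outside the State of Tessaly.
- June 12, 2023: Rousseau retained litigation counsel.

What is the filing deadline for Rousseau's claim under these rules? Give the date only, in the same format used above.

Taking the later of the act (October 10, 2014) and discovery (February 1, 2018), the claim accrued on February 1, 2018.
The untolled deadline — 5 years after February 1, 2018 — is February 1, 2023.
The period was tolled for 353 days by the defendant's absence from the jurisdiction (January 12, 2021 to December 31, 2021), pushing the deadline to January 20, 2024.
None of the other events listed affects the running of the period under the stated rules.

January 20, 2024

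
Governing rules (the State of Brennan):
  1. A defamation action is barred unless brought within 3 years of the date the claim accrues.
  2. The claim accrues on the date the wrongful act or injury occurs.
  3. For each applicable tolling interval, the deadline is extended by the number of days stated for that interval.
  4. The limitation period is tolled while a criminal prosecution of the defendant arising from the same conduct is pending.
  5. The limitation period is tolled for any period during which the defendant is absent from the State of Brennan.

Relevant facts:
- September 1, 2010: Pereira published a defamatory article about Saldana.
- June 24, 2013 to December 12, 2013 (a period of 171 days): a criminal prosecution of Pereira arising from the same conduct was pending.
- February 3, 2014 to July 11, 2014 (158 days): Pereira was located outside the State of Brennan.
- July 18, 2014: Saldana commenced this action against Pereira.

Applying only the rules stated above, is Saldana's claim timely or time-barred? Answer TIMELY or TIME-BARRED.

The limitation period began to run on September 1, 2010.
Adding the 3 years base period to September 1, 2010 gives a deadline of September 1, 2013, before any tolling.
The period was tolled for 171 days by the pending criminal prosecution (June 24, 2013 to December 12, 2013), pushing the deadline to February 19, 2014.
The period was tolled for 158 days by the defendant's absence from the jurisdiction (February 3, 2014 to July 11, 2014), pushing the deadline to July 27, 2014.
Saldana filed on July 18, 2014, before the July 27, 2014 deadline, so the action is timely.

TIMELY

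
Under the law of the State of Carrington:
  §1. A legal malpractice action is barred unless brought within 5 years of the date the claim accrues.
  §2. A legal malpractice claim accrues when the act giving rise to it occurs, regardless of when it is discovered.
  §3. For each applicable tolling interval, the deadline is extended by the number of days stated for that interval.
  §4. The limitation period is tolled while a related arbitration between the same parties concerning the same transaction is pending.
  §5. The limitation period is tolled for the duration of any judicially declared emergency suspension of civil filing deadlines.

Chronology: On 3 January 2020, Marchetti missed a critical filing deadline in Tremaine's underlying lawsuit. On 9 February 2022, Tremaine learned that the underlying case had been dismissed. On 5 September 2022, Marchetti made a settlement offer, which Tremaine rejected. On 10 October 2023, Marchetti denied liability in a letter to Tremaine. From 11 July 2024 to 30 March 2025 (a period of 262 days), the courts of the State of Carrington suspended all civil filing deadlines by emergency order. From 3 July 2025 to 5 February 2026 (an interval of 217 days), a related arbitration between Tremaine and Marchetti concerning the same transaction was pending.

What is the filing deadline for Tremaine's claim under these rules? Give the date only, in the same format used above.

27 April 2026

Because the rule ties accrual to occurrence, the claim accrued on 3 January 2020, not on the 9 February 2022 discovery date.
5 years from 3 January 2020 is 3 January 2025.
The period was tolled for 262 days by the emergency suspension of filing deadlines (11 July 2024 to 30 March 2025), pushing the deadline to 22 September 2025.
The period was tolled for 217 days by the pending related arbitration (3 July 2025 to 5 February 2026), pushing the deadline to 27 April 2026.
Nothing else in the chronology tolls or restarts the period.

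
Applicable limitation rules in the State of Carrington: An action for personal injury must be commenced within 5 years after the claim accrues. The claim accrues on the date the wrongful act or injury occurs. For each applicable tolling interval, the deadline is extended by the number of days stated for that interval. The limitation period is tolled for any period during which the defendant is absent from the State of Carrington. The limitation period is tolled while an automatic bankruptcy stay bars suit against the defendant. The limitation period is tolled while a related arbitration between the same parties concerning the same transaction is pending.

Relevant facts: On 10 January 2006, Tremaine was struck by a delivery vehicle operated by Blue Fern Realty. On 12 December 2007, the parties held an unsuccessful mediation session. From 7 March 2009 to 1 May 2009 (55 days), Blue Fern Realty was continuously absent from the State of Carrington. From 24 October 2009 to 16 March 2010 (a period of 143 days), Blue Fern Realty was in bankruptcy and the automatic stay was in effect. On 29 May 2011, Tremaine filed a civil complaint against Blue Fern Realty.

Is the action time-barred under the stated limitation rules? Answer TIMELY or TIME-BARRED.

TIMELY

The claim accrued on 10 January 2006, when the wrongful act occurred.
5 years from 10 January 2006 is 10 January 2011.
The defendant's absence from the jurisdiction from 7 March 2009 to 1 May 2009 tolled the period for 55 days, extending the deadline to 6 March 2011.
Because the automatic bankruptcy stay ran from 24 October 2009 to 16 March 2010, the deadline is extended by 143 days to 27 July 2011.
The other events in the timeline have no effect on the limitation period under the stated rules.
Tremaine filed on 29 May 2011, before the 27 July 2011 deadline, so the action is timely.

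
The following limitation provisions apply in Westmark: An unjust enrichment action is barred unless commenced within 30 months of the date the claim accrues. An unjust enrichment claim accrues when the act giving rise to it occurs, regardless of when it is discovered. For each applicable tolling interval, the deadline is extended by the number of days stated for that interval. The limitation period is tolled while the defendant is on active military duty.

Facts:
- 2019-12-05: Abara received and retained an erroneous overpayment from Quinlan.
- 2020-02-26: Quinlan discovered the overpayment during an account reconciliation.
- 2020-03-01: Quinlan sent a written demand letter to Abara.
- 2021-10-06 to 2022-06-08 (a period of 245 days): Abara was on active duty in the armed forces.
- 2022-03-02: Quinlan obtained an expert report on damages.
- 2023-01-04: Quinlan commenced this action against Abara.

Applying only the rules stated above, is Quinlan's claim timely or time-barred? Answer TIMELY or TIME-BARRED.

TIMELY

The claim accrued on 2019-12-05, when the wrongful act occurred; under the stated occurrence rule the 2020-02-26 discovery does not delay accrual.
30 months from 2019-12-05 is 2022-06-05.
Because the defendant's active military service ran from 2021-10-06 to 2022-06-08, the deadline is extended by 245 days to 2023-02-05.
The other events in the timeline have no effect on the limitation period under the stated rules.
The 2023-01-04 filing precedes the 2023-02-05 deadline; the claim is timely.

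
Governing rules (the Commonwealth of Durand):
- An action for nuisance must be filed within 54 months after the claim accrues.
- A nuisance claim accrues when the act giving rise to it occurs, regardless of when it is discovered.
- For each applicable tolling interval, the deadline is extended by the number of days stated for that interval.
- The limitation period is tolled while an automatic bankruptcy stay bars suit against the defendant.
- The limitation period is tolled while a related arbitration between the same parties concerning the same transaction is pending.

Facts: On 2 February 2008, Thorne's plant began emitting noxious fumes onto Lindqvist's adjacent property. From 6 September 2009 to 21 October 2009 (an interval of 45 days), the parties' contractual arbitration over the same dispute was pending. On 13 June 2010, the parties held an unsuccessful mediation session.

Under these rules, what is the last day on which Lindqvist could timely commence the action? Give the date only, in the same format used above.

The claim accrued on 2 February 2008, when the wrongful act occurred.
The untolled deadline — 54 months after 2 February 2008 — is 2 August 2012.
The period was tolled for 45 days by the pending related arbitration (6 September 2009 to 21 October 2009), pushing the deadline to 16 September 2012.
Nothing else in the chronology tolls or restarts the period.

16 September 2012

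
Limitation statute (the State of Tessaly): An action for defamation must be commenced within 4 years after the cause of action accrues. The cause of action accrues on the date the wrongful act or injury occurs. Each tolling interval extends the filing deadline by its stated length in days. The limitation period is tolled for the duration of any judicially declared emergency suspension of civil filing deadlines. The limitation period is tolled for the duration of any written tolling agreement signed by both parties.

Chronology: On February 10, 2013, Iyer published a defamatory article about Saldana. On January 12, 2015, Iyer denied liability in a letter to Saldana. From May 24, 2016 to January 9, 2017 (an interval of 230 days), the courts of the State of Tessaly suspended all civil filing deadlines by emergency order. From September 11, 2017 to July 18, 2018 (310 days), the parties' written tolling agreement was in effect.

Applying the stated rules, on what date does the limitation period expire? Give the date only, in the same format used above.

The claim accrued on February 10, 2013, when the wrongful act occurred.
The untolled deadline — 4 years after February 10, 2013 — is February 10, 2017.
The period was tolled for 230 days by the emergency suspension of filing deadlines (May 24, 2016 to January 9, 2017), pushing the deadline to September 28, 2017.
The written tolling agreement from September 11, 2017 to July 18, 2018 tolled the period for 310 days, extending the deadline to August 4, 2018.
None of the other events listed affects the running of the period under the stated rules.

August 4, 2018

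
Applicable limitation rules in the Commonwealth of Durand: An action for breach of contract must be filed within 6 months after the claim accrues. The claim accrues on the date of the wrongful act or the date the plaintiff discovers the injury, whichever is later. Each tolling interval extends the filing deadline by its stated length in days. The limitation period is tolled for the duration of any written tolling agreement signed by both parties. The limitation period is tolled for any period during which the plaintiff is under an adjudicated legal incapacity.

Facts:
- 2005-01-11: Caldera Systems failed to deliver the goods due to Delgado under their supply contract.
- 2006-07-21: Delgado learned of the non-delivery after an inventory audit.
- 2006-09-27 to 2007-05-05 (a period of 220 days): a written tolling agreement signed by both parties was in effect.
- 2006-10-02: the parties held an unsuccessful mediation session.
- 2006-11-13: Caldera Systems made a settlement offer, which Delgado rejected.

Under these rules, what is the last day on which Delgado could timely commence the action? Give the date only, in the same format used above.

Because discovery on 2006-07-21 post-dates the 2005-01-11 act, accrual under the later-of rule falls on 2006-07-21.
6 months from 2006-07-21 is 2007-01-21.
The period was tolled for 220 days by the written tolling agreement (2006-09-27 to 2007-05-05), pushing the deadline to 2007-08-29.
The other events in the timeline have no effect on the limitation period under the stated rules.

2007-08-29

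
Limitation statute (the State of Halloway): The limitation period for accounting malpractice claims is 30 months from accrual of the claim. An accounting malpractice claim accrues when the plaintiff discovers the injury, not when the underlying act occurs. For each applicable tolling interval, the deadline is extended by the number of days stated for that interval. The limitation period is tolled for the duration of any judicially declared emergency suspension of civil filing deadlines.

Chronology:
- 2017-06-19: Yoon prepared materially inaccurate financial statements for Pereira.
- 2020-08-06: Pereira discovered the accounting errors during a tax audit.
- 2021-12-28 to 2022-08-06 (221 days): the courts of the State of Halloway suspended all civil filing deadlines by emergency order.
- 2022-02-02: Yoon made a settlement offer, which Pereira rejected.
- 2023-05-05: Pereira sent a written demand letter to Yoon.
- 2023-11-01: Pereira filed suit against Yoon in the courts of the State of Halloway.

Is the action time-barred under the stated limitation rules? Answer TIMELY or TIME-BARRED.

TIME-BARRED

Accrual is tied to discovery, so the period began on 2020-08-06 rather than on 2017-06-19 when the act occurred.
30 months from 2020-08-06 is 2023-02-06.
The emergency suspension of filing deadlines from 2021-12-28 to 2022-08-06 tolled the period for 221 days, extending the deadline to 2023-09-15.
Nothing else in the chronology tolls or restarts the period.
The 2023-11-01 filing falls after the 2023-09-15 deadline; the claim is time-barred.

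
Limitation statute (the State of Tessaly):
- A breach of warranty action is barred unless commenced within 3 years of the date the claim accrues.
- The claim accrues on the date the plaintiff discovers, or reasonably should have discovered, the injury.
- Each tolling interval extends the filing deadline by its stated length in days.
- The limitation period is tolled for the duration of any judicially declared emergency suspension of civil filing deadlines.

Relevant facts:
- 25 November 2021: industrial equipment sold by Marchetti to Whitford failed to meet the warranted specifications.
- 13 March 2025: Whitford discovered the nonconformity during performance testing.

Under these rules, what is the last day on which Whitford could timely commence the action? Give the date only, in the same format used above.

The claim did not accrue until Whitford discovered the injury on 13 March 2025; the 25 November 2021 act date does not start the clock under the stated rule.
The untolled deadline — 3 years after 13 March 2025 — is 13 March 2028.

13 March 2028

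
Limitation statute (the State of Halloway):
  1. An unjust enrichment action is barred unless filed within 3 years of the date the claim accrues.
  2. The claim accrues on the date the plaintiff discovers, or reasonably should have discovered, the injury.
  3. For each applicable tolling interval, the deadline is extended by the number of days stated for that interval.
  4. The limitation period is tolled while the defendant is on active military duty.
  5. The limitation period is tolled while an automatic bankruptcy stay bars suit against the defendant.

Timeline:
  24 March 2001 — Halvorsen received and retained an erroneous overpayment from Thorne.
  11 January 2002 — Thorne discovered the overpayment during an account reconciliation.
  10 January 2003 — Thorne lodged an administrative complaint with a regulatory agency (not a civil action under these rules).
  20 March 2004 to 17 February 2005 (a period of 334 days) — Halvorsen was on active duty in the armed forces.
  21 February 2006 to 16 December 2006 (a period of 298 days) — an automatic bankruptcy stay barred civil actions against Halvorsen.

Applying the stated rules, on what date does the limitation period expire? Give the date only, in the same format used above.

The claim did not accrue until Thorne discovered the injury on 11 January 2002; the 24 March 2001 act date does not start the clock under the stated rule.
Adding the 3 years base period to 11 January 2002 gives a deadline of 11 January 2005, before any tolling.
Because the defendant's active military service ran from 20 March 2004 to 17 February 2005, the deadline is extended by 334 days to 11 December 2005.
The automatic bankruptcy stay starting 21 February 2006 came too late — the period had run on 11 December 2005 — and so does not extend the deadline.
Nothing else in the chronology tolls or restarts the period.

11 December 2005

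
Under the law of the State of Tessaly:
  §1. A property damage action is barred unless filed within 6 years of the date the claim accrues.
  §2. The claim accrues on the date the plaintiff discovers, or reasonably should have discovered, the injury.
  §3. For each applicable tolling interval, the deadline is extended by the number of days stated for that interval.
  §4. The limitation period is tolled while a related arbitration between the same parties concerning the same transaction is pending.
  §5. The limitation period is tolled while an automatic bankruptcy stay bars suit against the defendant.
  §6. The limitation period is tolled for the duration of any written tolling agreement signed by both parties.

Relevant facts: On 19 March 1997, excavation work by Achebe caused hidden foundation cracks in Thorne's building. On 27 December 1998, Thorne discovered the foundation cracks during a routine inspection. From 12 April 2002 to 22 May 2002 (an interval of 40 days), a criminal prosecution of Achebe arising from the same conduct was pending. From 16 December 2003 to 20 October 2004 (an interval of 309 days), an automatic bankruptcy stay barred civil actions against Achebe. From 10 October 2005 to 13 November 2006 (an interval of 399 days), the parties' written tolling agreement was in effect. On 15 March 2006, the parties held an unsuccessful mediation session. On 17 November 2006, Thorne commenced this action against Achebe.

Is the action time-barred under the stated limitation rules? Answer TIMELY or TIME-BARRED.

Accrual is tied to discovery, so the period began on 27 December 1998 rather than on 19 March 1997 when the act occurred.
6 years from 27 December 1998 is 27 December 2004.
The automatic bankruptcy stay from 16 December 2003 to 20 October 2004 tolled the period for 309 days, extending the deadline to 1 November 2005.
The period was tolled for 399 days by the written tolling agreement (10 October 2005 to 13 November 2006), pushing the deadline to 5 December 2006.
Although a criminal prosecution ran from 12 April 2002 to 22 May 2002, the stated rules do not make that a tolling event, so it is disregarded.
The other events in the timeline have no effect on the limitation period under the stated rules.
Thorne filed on 17 November 2006, before the 5 December 2006 deadline, so the action is timely.

TIMELY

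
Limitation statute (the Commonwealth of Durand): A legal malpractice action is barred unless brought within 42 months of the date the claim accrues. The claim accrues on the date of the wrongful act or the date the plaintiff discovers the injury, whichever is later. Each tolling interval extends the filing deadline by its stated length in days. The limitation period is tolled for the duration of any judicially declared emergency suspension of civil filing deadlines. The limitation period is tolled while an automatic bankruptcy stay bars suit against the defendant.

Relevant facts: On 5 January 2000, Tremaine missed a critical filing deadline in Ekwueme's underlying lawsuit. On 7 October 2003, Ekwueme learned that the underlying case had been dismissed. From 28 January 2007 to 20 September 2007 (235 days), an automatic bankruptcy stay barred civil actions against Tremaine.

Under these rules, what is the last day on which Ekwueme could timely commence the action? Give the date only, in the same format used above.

28 November 2007

The claim accrued on 7 October 2003 — the later of the 5 January 2000 act and the 7 October 2003 discovery.
42 months from 7 October 2003 is 7 April 2007.
The automatic bankruptcy stay from 28 January 2007 to 20 September 2007 tolled the period for 235 days, extending the deadline to 28 November 2007.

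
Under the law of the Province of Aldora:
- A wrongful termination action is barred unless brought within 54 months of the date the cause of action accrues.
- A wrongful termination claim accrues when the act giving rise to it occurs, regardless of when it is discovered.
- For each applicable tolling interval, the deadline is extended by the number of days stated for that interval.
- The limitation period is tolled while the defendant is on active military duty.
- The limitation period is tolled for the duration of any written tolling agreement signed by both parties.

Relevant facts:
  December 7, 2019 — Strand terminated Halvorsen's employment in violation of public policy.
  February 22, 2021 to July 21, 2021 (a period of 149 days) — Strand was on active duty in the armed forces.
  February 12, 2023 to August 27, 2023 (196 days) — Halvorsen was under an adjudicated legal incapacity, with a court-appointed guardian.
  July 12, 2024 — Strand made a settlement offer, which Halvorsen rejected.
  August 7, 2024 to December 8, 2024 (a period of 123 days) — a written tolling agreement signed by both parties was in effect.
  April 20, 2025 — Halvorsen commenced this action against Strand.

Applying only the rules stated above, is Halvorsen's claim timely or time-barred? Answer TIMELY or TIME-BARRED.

TIME-BARRED

The limitation period began to run on December 7, 2019.
The untolled deadline — 54 months after December 7, 2019 — is June 7, 2024.
Because the defendant's active military service ran from February 22, 2021 to July 21, 2021, the deadline is extended by 149 days to November 3, 2024.
Because the written tolling agreement ran from August 7, 2024 to December 8, 2024, the deadline is extended by 123 days to March 6, 2025.
Although the plaintiff's incapacity ran from February 12, 2023 to August 27, 2023, the stated rules do not make that a tolling event, so it is disregarded.
None of the other events listed affects the running of the period under the stated rules.
Halvorsen filed on April 20, 2025, after the March 6, 2025 deadline, so the action is time-barred.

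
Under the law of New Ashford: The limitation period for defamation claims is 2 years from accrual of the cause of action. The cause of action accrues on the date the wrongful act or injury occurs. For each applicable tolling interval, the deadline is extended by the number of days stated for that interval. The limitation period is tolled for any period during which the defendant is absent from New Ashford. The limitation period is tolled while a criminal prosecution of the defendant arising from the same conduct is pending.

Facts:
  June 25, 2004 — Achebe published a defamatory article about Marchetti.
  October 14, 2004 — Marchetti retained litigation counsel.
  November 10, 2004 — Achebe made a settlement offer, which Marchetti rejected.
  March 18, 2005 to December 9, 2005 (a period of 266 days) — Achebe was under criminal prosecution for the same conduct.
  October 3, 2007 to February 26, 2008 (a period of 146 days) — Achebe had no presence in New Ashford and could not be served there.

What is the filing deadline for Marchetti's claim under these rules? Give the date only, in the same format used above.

The cause of action accrued on June 25, 2004, the date of the act.
Adding the 2 years base period to June 25, 2004 gives a deadline of June 25, 2006, before any tolling.
The pending criminal prosecution from March 18, 2005 to December 9, 2005 tolled the period for 266 days, extending the deadline to March 18, 2007.
The defendant's absence from the jurisdiction from October 3, 2007 to February 26, 2008 began after the period had already run on March 18, 2007, so it has no tolling effect.
Nothing else in the chronology tolls or restarts the period.

March 18, 2007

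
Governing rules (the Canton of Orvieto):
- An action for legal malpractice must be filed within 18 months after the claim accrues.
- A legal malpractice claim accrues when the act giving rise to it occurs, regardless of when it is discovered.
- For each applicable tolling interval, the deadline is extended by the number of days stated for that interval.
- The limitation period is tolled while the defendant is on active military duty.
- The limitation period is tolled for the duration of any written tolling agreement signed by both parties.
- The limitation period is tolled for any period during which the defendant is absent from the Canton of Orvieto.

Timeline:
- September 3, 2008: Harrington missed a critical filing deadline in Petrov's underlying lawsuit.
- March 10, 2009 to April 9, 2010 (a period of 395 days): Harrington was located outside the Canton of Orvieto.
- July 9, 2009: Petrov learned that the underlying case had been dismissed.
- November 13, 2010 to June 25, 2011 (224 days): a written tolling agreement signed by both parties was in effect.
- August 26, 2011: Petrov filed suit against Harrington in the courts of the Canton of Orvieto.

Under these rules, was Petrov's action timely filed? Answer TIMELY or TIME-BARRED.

TIMELY

Accrual is governed by the date of the act, so the period began to run on September 3, 2008; the later discovery on July 9, 2009 is irrelevant under the stated rule.
The untolled deadline — 18 months after September 3, 2008 — is March 3, 2010.
The defendant's absence from the jurisdiction from March 10, 2009 to April 9, 2010 tolled the period for 395 days, extending the deadline to April 2, 2011.
The period was tolled for 224 days by the written tolling agreement (November 13, 2010 to June 25, 2011), pushing the deadline to November 12, 2011.
Filing on August 26, 2011 beat the November 12, 2011 deadline — the action is timely.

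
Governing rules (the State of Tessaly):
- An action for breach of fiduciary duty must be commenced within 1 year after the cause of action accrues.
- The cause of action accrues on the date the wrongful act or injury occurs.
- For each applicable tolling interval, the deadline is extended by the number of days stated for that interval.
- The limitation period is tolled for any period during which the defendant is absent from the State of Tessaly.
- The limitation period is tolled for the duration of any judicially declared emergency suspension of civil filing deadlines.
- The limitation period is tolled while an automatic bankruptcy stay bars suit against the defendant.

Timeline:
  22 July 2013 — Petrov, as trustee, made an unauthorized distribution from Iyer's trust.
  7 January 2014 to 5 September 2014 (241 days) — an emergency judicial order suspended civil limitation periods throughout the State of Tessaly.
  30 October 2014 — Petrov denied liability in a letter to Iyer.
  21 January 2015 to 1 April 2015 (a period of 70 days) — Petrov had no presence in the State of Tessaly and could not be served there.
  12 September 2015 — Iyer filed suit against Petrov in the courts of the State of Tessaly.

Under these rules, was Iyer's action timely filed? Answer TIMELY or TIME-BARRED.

The cause of action accrued on 22 July 2013, the date of the act.
1 year from 22 July 2013 is 22 July 2014.
Because the emergency suspension of filing deadlines ran from 7 January 2014 to 5 September 2014, the deadline is extended by 241 days to 20 March 2015.
Because the defendant's absence from the jurisdiction ran from 21 January 2015 to 1 April 2015, the deadline is extended by 70 days to 29 May 2015.
The other events in the timeline have no effect on the limitation period under the stated rules.
Iyer filed on 12 September 2015, after the 29 May 2015 deadline, so the action is time-barred.

TIME-BARRED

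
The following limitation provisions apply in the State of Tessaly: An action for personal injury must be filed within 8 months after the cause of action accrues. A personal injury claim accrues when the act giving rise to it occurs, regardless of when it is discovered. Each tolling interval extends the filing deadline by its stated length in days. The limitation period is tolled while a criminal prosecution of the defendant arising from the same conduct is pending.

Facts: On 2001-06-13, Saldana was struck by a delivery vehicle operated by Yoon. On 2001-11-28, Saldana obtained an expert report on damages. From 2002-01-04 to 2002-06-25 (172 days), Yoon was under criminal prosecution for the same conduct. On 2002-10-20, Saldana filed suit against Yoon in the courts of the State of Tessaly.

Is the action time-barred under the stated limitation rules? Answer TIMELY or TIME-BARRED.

TIME-BARRED

The limitation period began to run on 2001-06-13.
Adding the 8 months base period to 2001-06-13 gives a deadline of 2002-02-13, before any tolling.
Because the pending criminal prosecution ran from 2002-01-04 to 2002-06-25, the deadline is extended by 172 days to 2002-08-04.
None of the other events listed affects the running of the period under the stated rules.
Saldana filed on 2002-10-20, after the 2002-08-04 deadline, so the action is time-barred.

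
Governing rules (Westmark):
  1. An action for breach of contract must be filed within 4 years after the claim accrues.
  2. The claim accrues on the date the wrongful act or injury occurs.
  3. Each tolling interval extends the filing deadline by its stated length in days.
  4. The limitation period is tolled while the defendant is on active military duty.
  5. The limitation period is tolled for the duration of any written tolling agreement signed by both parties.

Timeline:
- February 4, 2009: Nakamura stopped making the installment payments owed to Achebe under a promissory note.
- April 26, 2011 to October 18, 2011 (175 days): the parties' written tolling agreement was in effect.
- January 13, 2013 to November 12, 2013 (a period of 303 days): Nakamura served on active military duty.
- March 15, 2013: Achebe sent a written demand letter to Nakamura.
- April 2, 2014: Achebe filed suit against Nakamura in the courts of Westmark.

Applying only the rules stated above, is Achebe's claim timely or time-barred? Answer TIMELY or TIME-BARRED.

TIMELY

The limitation period began to run on February 4, 2009.
Adding the 4 years base period to February 4, 2009 gives a deadline of February 4, 2013, before any tolling.
The written tolling agreement from April 26, 2011 to October 18, 2011 tolled the period for 175 days, extending the deadline to July 29, 2013.
The defendant's active military service from January 13, 2013 to November 12, 2013 tolled the period for 303 days, extending the deadline to May 28, 2014.
Nothing else in the chronology tolls or restarts the period.
The April 2, 2014 filing precedes the May 28, 2014 deadline; the claim is timely.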